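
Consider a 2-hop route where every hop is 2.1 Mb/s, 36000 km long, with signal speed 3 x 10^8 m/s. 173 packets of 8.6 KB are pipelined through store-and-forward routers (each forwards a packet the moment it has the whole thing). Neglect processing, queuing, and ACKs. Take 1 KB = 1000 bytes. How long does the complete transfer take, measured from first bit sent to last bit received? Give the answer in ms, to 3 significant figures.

Per-hop transmission t_tx = L/R = 68800/2100000 = 32.7619 ms.
Per-hop propagation t_prop = 36000000/300000000 = 120 ms.
Pipeline fill: first packet needs 2·t_tx to clear all hops; remaining 172 packets each add one t_tx.
Total = (2+173-1)·t_tx + 2·t_prop = 174·32.7619 + 2·120 = 5940 ms.

5940 ms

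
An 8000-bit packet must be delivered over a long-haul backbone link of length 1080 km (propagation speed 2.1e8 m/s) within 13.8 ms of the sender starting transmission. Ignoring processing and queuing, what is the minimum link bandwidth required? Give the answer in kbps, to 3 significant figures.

924 kbps

Propagation delay = 1080000 / 210000000 = 5.14286 ms.
Transmission budget = 13.8 − 5.14286 = 8.65714 ms.
R ≥ L / t_tx = 8000 bits / 0.00865714 s = 924 kbps.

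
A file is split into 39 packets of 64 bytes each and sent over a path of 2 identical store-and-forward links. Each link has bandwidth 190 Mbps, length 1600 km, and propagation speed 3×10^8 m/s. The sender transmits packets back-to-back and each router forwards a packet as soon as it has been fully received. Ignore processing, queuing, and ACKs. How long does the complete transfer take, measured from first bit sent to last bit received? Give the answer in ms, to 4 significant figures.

Per-hop transmission t_tx = L/R = 512/190000000 = 0.00269474 ms.
Per-hop propagation t_prop = 1600000/300000000 = 5.33333 ms.
Pipeline fill: first packet needs 2·t_tx to clear all hops; remaining 38 packets each add one t_tx.
Total = (2+39-1)·t_tx + 2·t_prop = 40·0.00269474 + 2·5.33333 = 10.77 ms.

10.77 ms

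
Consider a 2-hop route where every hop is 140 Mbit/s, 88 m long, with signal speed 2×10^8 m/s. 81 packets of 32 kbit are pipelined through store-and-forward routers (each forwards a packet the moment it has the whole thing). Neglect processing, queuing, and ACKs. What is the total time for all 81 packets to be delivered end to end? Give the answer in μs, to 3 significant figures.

Per-hop transmission t_tx = L/R = 32000/140000000 = 228.571 μs.
Per-hop propagation t_prop = 88/200000000 = 0.44 μs.
Pipeline fill: first packet needs 2·t_tx to clear all hops; remaining 80 packets each add one t_tx.
Total = (2+81-1)·t_tx + 2·t_prop = 82·228.571 + 2·0.44 = 18700 μs.

18700 μs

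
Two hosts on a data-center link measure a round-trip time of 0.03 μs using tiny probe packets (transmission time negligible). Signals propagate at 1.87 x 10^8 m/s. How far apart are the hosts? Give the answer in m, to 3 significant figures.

2.81 m

One-way propagation = RTT/2 = 0.015 μs.
d = s × t = 187000000 × 1.5e-08 = 2.81 m.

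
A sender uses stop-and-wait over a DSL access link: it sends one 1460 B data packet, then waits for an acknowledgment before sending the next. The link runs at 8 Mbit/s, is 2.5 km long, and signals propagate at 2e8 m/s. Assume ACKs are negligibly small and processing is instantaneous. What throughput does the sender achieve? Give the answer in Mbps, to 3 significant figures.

t_tx = L/R = 11680/8000000 = 0.00146 s.
t_prop = 2500/200000000 = 1.25e-05 s; RTT = 2.5e-05 s.
Cycle = t_tx + RTT = 0.001485 s.
Throughput = L / cycle = 11680 / 0.001485 = 7.87 Mbps.

7.87 Mbps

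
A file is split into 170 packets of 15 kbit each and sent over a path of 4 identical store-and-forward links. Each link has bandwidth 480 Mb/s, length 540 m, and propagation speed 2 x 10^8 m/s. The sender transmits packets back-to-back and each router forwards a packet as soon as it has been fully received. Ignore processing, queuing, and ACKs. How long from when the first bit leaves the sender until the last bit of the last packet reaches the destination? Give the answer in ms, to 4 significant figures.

Per-hop transmission t_tx = L/R = 15000/480000000 = 0.03125 ms.
Per-hop propagation t_prop = 540/200000000 = 0.0027 ms.
Pipeline fill: first packet needs 4·t_tx to clear all hops; remaining 169 packets each add one t_tx.
Total = (4+170-1)·t_tx + 4·t_prop = 173·0.03125 + 4·0.0027 = 5.417 ms.

5.417 ms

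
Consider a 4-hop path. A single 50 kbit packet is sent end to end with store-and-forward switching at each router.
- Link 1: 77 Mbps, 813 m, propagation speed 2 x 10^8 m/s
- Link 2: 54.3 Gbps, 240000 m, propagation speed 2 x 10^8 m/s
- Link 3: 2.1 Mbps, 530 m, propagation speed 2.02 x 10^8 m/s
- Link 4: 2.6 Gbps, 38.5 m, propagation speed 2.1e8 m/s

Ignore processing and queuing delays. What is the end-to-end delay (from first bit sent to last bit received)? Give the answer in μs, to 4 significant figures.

L = 50000 bits.
Transmission delays (L/R per hop): 649.351, 0.92081, 23809.5, 19.2308 μs; sum = 24479 μs.
Propagation delays (d/s per hop): 4.065, 1200, 2.62376, 0.183333 μs; sum = 1206.87 μs.
End-to-end = 25690 μs.

25690 μs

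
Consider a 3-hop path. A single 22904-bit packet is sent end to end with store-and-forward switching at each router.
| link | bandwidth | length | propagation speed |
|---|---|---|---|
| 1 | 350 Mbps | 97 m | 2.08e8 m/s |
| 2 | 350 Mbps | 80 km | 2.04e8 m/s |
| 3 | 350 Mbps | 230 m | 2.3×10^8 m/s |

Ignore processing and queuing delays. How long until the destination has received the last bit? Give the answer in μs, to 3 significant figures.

590 μs

Transmission delay per hop = L/R = 22904/350000000 = 65.44 μs; 3 hops → 196.32 μs.
Propagation delays (d/s per hop): 0.466346, 392.157, 1 μs; sum = 393.623 μs.
End-to-end = 590 μs.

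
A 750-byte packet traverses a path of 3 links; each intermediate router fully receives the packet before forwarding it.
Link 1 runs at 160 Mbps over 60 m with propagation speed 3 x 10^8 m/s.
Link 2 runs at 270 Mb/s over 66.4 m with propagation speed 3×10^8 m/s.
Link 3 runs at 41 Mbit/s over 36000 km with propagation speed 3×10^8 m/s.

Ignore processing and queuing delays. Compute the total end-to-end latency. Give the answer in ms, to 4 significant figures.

120.2 ms

L = 750 × 8 = 6000 bits.
Transmission delays (L/R per hop): 0.0375, 0.0222222, 0.146341 ms; sum = 0.206064 ms.
Propagation delays (d/s per hop): 0.0002, 0.000221333, 120 ms; sum = 120 ms.
End-to-end = 120.2 ms.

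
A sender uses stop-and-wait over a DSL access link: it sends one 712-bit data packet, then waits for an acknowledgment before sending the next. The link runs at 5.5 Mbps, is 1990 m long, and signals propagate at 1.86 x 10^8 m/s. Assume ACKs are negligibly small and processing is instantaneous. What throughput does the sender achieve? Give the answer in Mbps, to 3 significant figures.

t_tx = L/R = 712/5500000 = 0.000129455 s.
t_prop = 1990/186000000 = 1.06989e-05 s; RTT = 2.13978e-05 s.
Cycle = t_tx + RTT = 0.000150852 s.
Throughput = L / cycle = 712 / 0.000150852 = 4.72 Mbps.

4.72 Mbps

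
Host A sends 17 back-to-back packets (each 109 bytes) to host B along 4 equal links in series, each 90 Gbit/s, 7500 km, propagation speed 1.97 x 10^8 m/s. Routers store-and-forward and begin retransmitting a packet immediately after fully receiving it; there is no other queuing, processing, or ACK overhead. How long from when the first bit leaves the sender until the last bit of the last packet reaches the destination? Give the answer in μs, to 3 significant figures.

Per-hop transmission t_tx = L/R = 872/90000000000 = 0.00968889 μs.
Per-hop propagation t_prop = 7500000/197000000 = 38071.1 μs.
Pipeline fill: first packet needs 4·t_tx to clear all hops; remaining 16 packets each add one t_tx.
Total = (4+17-1)·t_tx + 4·t_prop = 20·0.00968889 + 4·38071.1 = 152000 μs.

152000 μs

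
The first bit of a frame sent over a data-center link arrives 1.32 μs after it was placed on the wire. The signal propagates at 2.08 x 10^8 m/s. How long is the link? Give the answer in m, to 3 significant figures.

d = s × t_prop = 208000000 × 1.32e-06 = 275 m.

275 m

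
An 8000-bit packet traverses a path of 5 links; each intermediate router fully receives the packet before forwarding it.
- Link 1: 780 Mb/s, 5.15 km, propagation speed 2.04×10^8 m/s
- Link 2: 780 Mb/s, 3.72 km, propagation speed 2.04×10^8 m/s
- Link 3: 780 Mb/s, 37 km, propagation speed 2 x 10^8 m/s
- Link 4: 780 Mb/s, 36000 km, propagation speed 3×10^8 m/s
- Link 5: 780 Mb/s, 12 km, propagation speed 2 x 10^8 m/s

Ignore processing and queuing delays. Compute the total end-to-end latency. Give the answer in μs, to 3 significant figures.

Transmission delay per hop = L/R = 8000/780000000 = 10.2564 μs; 5 hops → 51.2821 μs.
Propagation delays (d/s per hop): 25.2451, 18.2353, 185, 120000, 60 μs; sum = 120288 μs.
End-to-end = 120000 μs.

120000 μs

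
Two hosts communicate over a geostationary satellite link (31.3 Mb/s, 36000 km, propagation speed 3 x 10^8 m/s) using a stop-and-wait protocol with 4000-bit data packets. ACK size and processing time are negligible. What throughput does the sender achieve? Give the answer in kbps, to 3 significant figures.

t_tx = L/R = 4000/31300000 = 0.000127796 s.
t_prop = 36000000/300000000 = 0.12 s; RTT = 0.24 s.
Cycle = t_tx + RTT = 0.240128 s.
Throughput = L / cycle = 4000 / 0.240128 = 16.7 kbps.

16.7 kbps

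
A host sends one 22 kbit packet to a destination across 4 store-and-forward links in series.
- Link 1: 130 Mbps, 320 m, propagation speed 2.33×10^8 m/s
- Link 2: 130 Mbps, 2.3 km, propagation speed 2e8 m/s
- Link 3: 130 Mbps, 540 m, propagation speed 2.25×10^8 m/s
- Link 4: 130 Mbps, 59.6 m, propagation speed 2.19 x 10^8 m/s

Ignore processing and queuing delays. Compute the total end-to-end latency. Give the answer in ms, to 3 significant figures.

L = 22000 bits.
Transmission delay per hop = L/R = 22000/130000000 = 0.169231 ms; 4 hops → 0.676923 ms.
Propagation delays (d/s per hop): 0.00137339, 0.0115, 0.0024, 0.000272146 ms; sum = 0.0155455 ms.
End-to-end = 0.692 ms.

0.692 ms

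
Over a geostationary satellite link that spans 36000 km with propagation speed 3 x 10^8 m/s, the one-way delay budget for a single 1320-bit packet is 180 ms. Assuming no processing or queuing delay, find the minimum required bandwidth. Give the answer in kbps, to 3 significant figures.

22.0 kbps

Propagation delay = 36000000 / 300000000 = 120 ms.
Transmission budget = 180 − 120 = 60 ms.
R ≥ L / t_tx = 1320 bits / 0.06 s = 22.0 kbps.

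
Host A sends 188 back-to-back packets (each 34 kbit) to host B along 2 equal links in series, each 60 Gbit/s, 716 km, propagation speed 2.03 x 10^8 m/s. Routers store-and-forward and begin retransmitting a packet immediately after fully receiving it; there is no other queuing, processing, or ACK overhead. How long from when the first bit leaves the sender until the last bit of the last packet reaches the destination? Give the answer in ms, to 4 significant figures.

Per-hop transmission t_tx = L/R = 34000/60000000000 = 0.000566667 ms.
Per-hop propagation t_prop = 716000/2.03e+08 = 3.52709 ms.
Pipeline fill: first packet needs 2·t_tx to clear all hops; remaining 187 packets each add one t_tx.
Total = (2+188-1)·t_tx + 2·t_prop = 189·0.000566667 + 2·3.52709 = 7.161 ms.

7.161 ms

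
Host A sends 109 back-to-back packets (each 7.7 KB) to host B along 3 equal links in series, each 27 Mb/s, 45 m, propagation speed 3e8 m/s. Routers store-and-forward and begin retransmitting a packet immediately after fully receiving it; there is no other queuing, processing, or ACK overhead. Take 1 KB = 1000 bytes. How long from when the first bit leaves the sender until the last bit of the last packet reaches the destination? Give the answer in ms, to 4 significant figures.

Per-hop transmission t_tx = L/R = 61600/27000000 = 2.28148 ms.
Per-hop propagation t_prop = 45/300000000 = 0.00015 ms.
Pipeline fill: first packet needs 3·t_tx to clear all hops; remaining 108 packets each add one t_tx.
Total = (3+109-1)·t_tx + 3·t_prop = 111·2.28148 + 3·0.00015 = 253.2 ms.

253.2 ms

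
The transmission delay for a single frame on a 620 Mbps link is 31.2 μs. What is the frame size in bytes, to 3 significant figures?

L = R × t_tx = 620000000 b/s × 3.12e-05 s = 19344 bits.
In bytes: 19344 / 8 = 2420 bytes.

2420 bytes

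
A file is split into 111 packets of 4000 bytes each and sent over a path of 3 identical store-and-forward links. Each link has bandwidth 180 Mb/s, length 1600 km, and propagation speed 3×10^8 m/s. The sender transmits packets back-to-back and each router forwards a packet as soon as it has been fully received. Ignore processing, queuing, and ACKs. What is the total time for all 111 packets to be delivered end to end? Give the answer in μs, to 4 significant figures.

Per-hop transmission t_tx = L/R = 32000/180000000 = 177.778 μs.
Per-hop propagation t_prop = 1600000/300000000 = 5333.33 μs.
Pipeline fill: first packet needs 3·t_tx to clear all hops; remaining 110 packets each add one t_tx.
Total = (3+111-1)·t_tx + 3·t_prop = 113·177.778 + 3·5333.33 = 36090 μs.

36090 μs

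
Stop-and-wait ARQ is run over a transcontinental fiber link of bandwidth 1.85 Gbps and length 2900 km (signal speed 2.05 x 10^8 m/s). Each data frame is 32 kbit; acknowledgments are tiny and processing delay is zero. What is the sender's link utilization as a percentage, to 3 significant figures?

t_tx = L/R = 32000/1850000000 = 1.72973e-05 s.
t_prop = 2900000/2.05e+08 = 0.0141463 s; RTT = 0.0282927 s.
Cycle = t_tx + RTT = 0.02831 s.
Utilization = t_tx / cycle = 1.72973e-05/0.02831 = 0.0611 %.

0.0611 %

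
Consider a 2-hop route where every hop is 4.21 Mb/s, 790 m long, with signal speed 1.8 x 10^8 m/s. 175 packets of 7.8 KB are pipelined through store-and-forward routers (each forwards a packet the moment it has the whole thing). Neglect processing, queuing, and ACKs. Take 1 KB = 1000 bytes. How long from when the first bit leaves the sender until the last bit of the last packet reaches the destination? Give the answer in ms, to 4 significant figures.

2609 ms

Per-hop transmission t_tx = L/R = 62400/4210000 = 14.8219 ms.
Per-hop propagation t_prop = 790/180000000 = 0.00438889 ms.
Pipeline fill: first packet needs 2·t_tx to clear all hops; remaining 174 packets each add one t_tx.
Total = (2+175-1)·t_tx + 2·t_prop = 176·14.8219 + 2·0.00438889 = 2609 ms.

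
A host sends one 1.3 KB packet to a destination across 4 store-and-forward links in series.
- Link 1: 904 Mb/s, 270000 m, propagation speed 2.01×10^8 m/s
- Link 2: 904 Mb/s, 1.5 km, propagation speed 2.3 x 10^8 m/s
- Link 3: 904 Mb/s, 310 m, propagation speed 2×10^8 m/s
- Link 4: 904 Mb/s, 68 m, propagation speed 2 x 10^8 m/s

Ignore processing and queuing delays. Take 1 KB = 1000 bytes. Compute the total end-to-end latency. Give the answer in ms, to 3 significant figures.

L = 10400 bits.
Transmission delay per hop = L/R = 10400/904000000 = 0.0115044 ms; 4 hops → 0.0460177 ms.
Propagation delays (d/s per hop): 1.34328, 0.00652174, 0.00155, 0.00034 ms; sum = 1.3517 ms.
End-to-end = 1.40 ms.

1.40 ms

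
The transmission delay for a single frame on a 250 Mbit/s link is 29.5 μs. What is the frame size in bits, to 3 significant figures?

L = R × t_tx = 250000000 b/s × 2.95e-05 s = 7375 bits.

7380 bits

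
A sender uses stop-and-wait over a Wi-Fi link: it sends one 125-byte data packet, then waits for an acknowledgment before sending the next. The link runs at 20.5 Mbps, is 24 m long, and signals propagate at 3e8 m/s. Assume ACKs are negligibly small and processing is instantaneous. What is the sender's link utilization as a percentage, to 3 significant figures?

t_tx = L/R = 1000/20500000 = 4.87805e-05 s.
t_prop = 24/300000000 = 8e-08 s; RTT = 1.6e-07 s.
Cycle = t_tx + RTT = 4.89405e-05 s.
Utilization = t_tx / cycle = 4.87805e-05/4.89405e-05 = 99.7 %.

99.7 %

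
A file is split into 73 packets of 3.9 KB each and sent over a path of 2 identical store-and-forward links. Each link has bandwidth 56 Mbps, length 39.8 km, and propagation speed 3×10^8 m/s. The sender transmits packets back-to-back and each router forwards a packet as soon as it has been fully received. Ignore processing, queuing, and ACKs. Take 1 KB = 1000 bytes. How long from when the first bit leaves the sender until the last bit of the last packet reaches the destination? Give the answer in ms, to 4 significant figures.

Per-hop transmission t_tx = L/R = 31200/56000000 = 0.557143 ms.
Per-hop propagation t_prop = 39800/300000000 = 0.132667 ms.
Pipeline fill: first packet needs 2·t_tx to clear all hops; remaining 72 packets each add one t_tx.
Total = (2+73-1)·t_tx + 2·t_prop = 74·0.557143 + 2·0.132667 = 41.49 ms.

41.49 ms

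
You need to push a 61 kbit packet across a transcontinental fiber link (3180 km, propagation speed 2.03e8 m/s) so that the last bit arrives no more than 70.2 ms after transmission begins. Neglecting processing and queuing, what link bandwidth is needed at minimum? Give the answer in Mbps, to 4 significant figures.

1.119 Mbps

Propagation delay = 3180000 / 2.03e+08 = 15.665 ms.
Transmission budget = 70.2 − 15.665 = 54.535 ms.
R ≥ L / t_tx = 61000 bits / 0.054535 s = 1.119 Mbps.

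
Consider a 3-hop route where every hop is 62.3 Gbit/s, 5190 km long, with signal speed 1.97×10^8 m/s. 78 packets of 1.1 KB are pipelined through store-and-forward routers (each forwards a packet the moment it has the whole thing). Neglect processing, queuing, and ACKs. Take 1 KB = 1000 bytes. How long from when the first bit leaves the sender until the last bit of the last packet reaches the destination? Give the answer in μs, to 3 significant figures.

79000 μs

Per-hop transmission t_tx = L/R = 8800/62300000000 = 0.141252 μs.
Per-hop propagation t_prop = 5190000/197000000 = 26345.2 μs.
Pipeline fill: first packet needs 3·t_tx to clear all hops; remaining 77 packets each add one t_tx.
Total = (3+78-1)·t_tx + 3·t_prop = 80·0.141252 + 3·26345.2 = 79000 μs.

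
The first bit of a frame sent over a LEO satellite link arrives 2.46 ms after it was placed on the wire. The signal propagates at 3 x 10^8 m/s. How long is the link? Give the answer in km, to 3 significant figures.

738 km

d = s × t_prop = 300000000 × 0.00246 = 738 km.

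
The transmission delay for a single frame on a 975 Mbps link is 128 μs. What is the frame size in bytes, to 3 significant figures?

L = R × t_tx = 975000000 b/s × 0.000128 s = 124800 bits.
In bytes: 124800 / 8 = 15600 bytes.

15600 bytes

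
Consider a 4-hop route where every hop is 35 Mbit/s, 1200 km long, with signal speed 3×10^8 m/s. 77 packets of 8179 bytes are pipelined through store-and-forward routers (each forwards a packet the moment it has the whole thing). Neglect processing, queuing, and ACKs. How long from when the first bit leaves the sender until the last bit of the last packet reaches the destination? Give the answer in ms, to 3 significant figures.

Per-hop transmission t_tx = L/R = 65432/35000000 = 1.86949 ms.
Per-hop propagation t_prop = 1200000/300000000 = 4 ms.
Pipeline fill: first packet needs 4·t_tx to clear all hops; remaining 76 packets each add one t_tx.
Total = (4+77-1)·t_tx + 4·t_prop = 80·1.86949 + 4·4 = 166 ms.

166 ms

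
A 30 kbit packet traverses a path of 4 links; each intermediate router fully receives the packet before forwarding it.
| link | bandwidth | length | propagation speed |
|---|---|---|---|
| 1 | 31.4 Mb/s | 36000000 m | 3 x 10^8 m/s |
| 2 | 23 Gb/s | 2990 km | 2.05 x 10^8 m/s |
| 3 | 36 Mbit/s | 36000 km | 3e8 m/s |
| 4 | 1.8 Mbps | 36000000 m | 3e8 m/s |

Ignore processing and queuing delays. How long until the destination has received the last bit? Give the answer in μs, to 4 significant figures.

L = 30000 bits.
Transmission delays (L/R per hop): 955.414, 1.30435, 833.333, 16666.7 μs; sum = 18456.7 μs.
Propagation delays (d/s per hop): 120000, 14585.4, 120000, 120000 μs; sum = 374585 μs.
End-to-end = 393000 μs.

393000 μs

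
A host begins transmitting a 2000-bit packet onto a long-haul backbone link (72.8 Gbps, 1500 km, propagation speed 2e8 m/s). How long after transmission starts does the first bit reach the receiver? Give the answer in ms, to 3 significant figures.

7.50 ms

First bit experiences only propagation delay: d/s = 1500000/200000000 = 7.50 ms.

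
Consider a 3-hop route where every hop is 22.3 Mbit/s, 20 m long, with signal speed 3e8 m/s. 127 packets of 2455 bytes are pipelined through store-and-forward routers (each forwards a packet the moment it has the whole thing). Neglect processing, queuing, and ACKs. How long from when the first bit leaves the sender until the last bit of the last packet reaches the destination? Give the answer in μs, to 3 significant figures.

114000 μs

Per-hop transmission t_tx = L/R = 19640/22300000 = 880.717 μs.
Per-hop propagation t_prop = 20/300000000 = 0.0666667 μs.
Pipeline fill: first packet needs 3·t_tx to clear all hops; remaining 126 packets each add one t_tx.
Total = (3+127-1)·t_tx + 3·t_prop = 129·880.717 + 3·0.0666667 = 114000 μs.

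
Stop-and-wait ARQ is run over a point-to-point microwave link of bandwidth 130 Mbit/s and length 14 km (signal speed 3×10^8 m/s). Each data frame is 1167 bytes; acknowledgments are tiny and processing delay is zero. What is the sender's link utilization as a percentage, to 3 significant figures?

t_tx = L/R = 9336/130000000 = 7.18154e-05 s.
t_prop = 14000/300000000 = 4.66667e-05 s; RTT = 9.33333e-05 s.
Cycle = t_tx + RTT = 0.000165149 s.
Utilization = t_tx / cycle = 7.18154e-05/0.000165149 = 43.5 %.

43.5 %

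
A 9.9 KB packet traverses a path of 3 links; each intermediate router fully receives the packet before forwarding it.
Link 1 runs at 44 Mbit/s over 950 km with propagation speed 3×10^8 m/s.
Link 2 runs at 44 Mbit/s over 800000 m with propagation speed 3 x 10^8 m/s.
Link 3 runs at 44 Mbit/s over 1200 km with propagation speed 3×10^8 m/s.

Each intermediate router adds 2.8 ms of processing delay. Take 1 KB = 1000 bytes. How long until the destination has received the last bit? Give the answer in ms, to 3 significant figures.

L = 79200 bits.
Transmission delay per hop = L/R = 79200/44000000 = 1.8 ms; 3 hops → 5.4 ms.
Propagation delays (d/s per hop): 3.16667, 2.66667, 4 ms; sum = 9.83333 ms.
Processing at 2 router(s): 2 × 2.8 ms = 5.6 ms.
End-to-end = 20.8 ms.

20.8 ms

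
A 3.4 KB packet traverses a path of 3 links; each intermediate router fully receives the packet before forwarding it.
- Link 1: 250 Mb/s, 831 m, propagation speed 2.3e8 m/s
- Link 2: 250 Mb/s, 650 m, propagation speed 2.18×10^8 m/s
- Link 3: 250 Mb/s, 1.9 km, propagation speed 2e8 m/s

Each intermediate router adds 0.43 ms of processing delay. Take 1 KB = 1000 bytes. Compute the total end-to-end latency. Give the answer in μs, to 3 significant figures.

L = 27200 bits.
Transmission delay per hop = L/R = 27200/250000000 = 108.8 μs; 3 hops → 326.4 μs.
Propagation delays (d/s per hop): 3.61304, 2.98165, 9.5 μs; sum = 16.0947 μs.
Processing at 2 router(s): 2 × 0.43 ms = 860 μs.
End-to-end = 1200 μs.

1200 μs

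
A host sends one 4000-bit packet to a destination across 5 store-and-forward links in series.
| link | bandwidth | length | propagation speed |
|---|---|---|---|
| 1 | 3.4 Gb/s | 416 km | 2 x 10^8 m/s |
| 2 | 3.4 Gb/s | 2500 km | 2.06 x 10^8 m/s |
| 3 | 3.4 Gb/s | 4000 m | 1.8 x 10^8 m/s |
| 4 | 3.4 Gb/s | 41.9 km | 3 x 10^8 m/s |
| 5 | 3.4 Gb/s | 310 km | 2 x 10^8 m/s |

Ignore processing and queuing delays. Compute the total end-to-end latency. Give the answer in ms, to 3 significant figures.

15.9 ms

Transmission delay per hop = L/R = 4000/3400000000 = 0.00117647 ms; 5 hops → 0.00588235 ms.
Propagation delays (d/s per hop): 2.08, 12.1359, 0.0222222, 0.139667, 1.55 ms; sum = 15.9278 ms.
End-to-end = 15.9 ms.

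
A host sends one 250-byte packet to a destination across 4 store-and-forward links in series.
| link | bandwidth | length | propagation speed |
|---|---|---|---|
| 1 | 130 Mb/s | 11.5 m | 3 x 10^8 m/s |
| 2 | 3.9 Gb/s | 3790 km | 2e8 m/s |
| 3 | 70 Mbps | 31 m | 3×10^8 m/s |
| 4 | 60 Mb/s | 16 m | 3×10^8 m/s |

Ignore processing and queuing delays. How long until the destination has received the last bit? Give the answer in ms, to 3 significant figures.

L = 250 × 8 = 2000 bits.
Transmission delays (L/R per hop): 0.0153846, 0.000512821, 0.0285714, 0.0333333 ms; sum = 0.0778022 ms.
Propagation delays (d/s per hop): 3.83333e-05, 18.95, 0.000103333, 5.33333e-05 ms; sum = 18.9502 ms.
End-to-end = 19.0 ms.

19.0 ms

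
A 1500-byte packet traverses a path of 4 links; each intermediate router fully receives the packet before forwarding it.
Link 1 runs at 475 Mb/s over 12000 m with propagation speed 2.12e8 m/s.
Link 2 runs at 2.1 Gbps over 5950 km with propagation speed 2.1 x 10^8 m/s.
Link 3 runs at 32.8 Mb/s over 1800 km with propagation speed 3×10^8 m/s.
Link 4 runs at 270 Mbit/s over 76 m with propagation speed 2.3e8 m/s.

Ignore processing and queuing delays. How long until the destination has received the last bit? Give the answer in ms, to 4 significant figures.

L = 1500 × 8 = 12000 bits.
Transmission delays (L/R per hop): 0.0252632, 0.00571429, 0.365854, 0.0444444 ms; sum = 0.441276 ms.
Propagation delays (d/s per hop): 0.0566038, 28.3333, 6, 0.000330435 ms; sum = 34.3903 ms.
End-to-end = 34.83 ms.

34.83 ms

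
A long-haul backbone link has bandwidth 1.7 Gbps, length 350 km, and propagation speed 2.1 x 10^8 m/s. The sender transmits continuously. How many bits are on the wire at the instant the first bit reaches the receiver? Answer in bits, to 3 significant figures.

Propagation delay = 350000 / 210000000 = 0.00166667 s.
BDP = R × t_prop = 1700000000 × 0.00166667 = 2833330 bits.

2830000 bits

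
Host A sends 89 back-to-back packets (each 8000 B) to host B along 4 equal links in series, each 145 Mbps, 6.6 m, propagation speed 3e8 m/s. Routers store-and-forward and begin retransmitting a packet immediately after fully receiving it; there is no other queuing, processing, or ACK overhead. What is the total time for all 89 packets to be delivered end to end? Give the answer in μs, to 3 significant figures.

40600 μs

Per-hop transmission t_tx = L/R = 64000/145000000 = 441.379 μs.
Per-hop propagation t_prop = 6.6/300000000 = 0.022 μs.
Pipeline fill: first packet needs 4·t_tx to clear all hops; remaining 88 packets each add one t_tx.
Total = (4+89-1)·t_tx + 4·t_prop = 92·441.379 + 4·0.022 = 40600 μs.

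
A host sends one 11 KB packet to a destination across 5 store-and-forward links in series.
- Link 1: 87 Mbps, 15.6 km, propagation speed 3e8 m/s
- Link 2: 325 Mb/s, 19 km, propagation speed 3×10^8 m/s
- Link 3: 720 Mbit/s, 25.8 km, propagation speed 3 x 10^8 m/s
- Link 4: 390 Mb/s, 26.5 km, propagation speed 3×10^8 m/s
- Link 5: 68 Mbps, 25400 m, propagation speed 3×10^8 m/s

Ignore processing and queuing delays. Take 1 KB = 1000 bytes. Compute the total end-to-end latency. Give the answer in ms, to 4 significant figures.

L = 88000 bits.
Transmission delays (L/R per hop): 1.01149, 0.270769, 0.122222, 0.225641, 1.29412 ms; sum = 2.92424 ms.
Propagation delays (d/s per hop): 0.052, 0.0633333, 0.086, 0.0883333, 0.0846667 ms; sum = 0.374333 ms.
End-to-end = 3.299 ms.

3.299 ms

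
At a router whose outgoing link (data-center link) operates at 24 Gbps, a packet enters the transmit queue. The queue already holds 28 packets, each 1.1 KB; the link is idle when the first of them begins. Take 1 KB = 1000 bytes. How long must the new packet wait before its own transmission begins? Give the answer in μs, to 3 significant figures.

Each queued packet: L/R = 8800/24000000000 = 0.366667 μs.
28 queued → 10.2667 μs.
Queuing delay = 10.3 μs.

10.3 μs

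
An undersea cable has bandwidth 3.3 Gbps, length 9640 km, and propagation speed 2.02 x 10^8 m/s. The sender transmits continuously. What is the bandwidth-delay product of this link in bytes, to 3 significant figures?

Propagation delay = 9640000 / 202000000 = 0.0477228 s.
BDP = R × t_prop = 3300000000 × 0.0477228 = 157485000 bits.
In bytes: 157485000/8 = 19700000 bytes.

19700000 bytes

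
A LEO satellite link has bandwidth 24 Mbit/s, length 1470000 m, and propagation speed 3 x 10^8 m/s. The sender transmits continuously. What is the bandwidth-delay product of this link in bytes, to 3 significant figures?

Propagation delay = 1470000 / 300000000 = 0.0049 s.
BDP = R × t_prop = 24000000 × 0.0049 = 117600 bits.
In bytes: 117600/8 = 14700 bytes.

14700 bytes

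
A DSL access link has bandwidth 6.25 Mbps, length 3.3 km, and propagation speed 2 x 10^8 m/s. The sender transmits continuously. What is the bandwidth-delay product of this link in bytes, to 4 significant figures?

Propagation delay = 3300 / 200000000 = 1.65e-05 s.
BDP = R × t_prop = 6250000 × 1.65e-05 = 103.125 bits.
In bytes: 103.125/8 = 12.89 bytes.

12.89 bytes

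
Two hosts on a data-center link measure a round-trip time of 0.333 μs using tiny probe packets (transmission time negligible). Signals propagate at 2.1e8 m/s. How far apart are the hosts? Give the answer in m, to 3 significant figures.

One-way propagation = RTT/2 = 0.1665 μs.
d = s × t = 210000000 × 1.665e-07 = 35.0 m.

35.0 m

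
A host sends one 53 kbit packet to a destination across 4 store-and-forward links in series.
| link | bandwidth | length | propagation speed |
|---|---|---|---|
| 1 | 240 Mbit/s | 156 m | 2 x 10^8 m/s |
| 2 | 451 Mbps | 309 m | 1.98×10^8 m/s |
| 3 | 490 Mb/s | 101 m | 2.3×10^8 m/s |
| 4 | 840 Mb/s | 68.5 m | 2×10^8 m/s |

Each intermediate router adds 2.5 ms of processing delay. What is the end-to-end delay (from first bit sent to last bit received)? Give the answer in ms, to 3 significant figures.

8.01 ms

L = 53000 bits.
Transmission delays (L/R per hop): 0.220833, 0.117517, 0.108163, 0.0630952 ms; sum = 0.509608 ms.
Propagation delays (d/s per hop): 0.00078, 0.00156061, 0.00043913, 0.0003425 ms; sum = 0.00312224 ms.
Processing at 3 router(s): 3 × 2.5 ms = 7.5 ms.
End-to-end = 8.01 ms.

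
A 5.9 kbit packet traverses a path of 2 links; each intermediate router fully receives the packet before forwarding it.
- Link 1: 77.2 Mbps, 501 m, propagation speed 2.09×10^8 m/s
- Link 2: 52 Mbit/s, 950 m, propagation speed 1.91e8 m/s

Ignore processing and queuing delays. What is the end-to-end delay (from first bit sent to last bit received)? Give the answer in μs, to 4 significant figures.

L = 5900 bits.
Transmission delays (L/R per hop): 76.4249, 113.462 μs; sum = 189.886 μs.
Propagation delays (d/s per hop): 2.39713, 4.97382 μs; sum = 7.37095 μs.
End-to-end = 197.3 μs.

197.3 μs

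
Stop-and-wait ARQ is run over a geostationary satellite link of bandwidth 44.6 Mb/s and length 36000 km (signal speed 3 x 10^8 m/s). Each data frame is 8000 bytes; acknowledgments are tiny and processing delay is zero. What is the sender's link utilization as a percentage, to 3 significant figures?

t_tx = L/R = 64000/44600000 = 0.00143498 s.
t_prop = 36000000/300000000 = 0.12 s; RTT = 0.24 s.
Cycle = t_tx + RTT = 0.241435 s.
Utilization = t_tx / cycle = 0.00143498/0.241435 = 0.594 %.

0.594 %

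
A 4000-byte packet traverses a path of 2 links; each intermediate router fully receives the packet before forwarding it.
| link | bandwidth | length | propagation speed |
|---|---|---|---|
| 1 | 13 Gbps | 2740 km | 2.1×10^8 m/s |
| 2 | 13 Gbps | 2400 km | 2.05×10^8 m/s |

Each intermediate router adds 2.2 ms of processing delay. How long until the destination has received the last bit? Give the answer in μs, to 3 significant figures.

27000 μs

L = 4000 × 8 = 32000 bits.
Transmission delay per hop = L/R = 32000/13000000000 = 2.46154 μs; 2 hops → 4.92308 μs.
Propagation delays (d/s per hop): 13047.6, 11707.3 μs; sum = 24754.9 μs.
Processing at 1 router(s): 1 × 2.2 ms = 2200 μs.
End-to-end = 27000 μs.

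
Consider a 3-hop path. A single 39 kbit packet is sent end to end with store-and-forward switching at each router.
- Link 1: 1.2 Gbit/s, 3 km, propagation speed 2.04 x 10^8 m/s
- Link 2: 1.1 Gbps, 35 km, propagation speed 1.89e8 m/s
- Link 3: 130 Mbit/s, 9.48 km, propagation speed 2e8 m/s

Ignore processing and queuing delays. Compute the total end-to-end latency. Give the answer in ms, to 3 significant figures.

0.615 ms

L = 39000 bits.
Transmission delays (L/R per hop): 0.0325, 0.0354545, 0.3 ms; sum = 0.367955 ms.
Propagation delays (d/s per hop): 0.0147059, 0.185185, 0.0474 ms; sum = 0.247291 ms.
End-to-end = 0.615 ms.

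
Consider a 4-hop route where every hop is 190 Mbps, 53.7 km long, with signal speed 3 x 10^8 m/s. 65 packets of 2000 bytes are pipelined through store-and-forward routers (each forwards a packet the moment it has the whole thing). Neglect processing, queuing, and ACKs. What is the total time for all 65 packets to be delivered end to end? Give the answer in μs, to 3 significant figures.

Per-hop transmission t_tx = L/R = 16000/190000000 = 84.2105 μs.
Per-hop propagation t_prop = 53700/300000000 = 179 μs.
Pipeline fill: first packet needs 4·t_tx to clear all hops; remaining 64 packets each add one t_tx.
Total = (4+65-1)·t_tx + 4·t_prop = 68·84.2105 + 4·179 = 6440 μs.

6440 μs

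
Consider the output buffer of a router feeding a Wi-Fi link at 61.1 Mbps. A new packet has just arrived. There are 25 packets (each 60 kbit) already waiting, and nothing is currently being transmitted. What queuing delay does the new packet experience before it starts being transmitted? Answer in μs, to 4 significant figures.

Each queued packet: L/R = 60000/61100000 = 981.997 μs.
25 queued → 24549.9 μs.
Queuing delay = 24550 μs.

24550 μs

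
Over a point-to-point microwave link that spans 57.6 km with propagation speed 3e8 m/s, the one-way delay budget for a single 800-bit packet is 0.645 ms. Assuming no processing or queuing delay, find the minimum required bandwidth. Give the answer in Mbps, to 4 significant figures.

1.766 Mbps

Propagation delay = 57600 / 300000000 = 0.192 ms.
Transmission budget = 0.645 − 0.192 = 0.453 ms.
R ≥ L / t_tx = 800 bits / 0.000453 s = 1.766 Mbps.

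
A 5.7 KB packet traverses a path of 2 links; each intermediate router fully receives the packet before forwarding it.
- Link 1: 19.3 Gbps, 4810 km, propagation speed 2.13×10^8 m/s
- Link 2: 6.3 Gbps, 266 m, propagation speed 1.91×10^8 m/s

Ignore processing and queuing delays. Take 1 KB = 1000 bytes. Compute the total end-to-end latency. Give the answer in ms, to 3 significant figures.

L = 45600 bits.
Transmission delays (L/R per hop): 0.00236269, 0.0072381 ms; sum = 0.00960079 ms.
Propagation delays (d/s per hop): 22.5822, 0.00139267 ms; sum = 22.5836 ms.
End-to-end = 22.6 ms.

22.6 ms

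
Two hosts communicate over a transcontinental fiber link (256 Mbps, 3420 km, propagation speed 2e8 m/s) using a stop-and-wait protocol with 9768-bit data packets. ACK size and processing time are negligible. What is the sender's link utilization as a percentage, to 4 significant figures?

t_tx = L/R = 9768/256000000 = 3.81563e-05 s.
t_prop = 3420000/200000000 = 0.0171 s; RTT = 0.0342 s.
Cycle = t_tx + RTT = 0.0342382 s.
Utilization = t_tx / cycle = 3.81563e-05/0.0342382 = 0.1114 %.

0.1114 %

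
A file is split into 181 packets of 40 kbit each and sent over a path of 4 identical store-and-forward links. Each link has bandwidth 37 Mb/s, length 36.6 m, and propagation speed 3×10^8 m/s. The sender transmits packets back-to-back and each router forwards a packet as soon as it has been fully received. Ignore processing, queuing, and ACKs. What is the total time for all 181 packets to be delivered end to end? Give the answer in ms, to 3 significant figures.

199 ms

Per-hop transmission t_tx = L/R = 40000/37000000 = 1.08108 ms.
Per-hop propagation t_prop = 36.6/300000000 = 0.000122 ms.
Pipeline fill: first packet needs 4·t_tx to clear all hops; remaining 180 packets each add one t_tx.
Total = (4+181-1)·t_tx + 4·t_prop = 184·1.08108 + 4·0.000122 = 199 ms.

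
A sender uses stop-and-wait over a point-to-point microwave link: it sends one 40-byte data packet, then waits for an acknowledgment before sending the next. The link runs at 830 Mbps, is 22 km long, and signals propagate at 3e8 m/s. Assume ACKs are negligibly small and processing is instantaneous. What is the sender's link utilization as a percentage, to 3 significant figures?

0.262 %

t_tx = L/R = 320/830000000 = 3.85542e-07 s.
t_prop = 22000/300000000 = 7.33333e-05 s; RTT = 0.000146667 s.
Cycle = t_tx + RTT = 0.000147052 s.
Utilization = t_tx / cycle = 3.85542e-07/0.000147052 = 0.262 %.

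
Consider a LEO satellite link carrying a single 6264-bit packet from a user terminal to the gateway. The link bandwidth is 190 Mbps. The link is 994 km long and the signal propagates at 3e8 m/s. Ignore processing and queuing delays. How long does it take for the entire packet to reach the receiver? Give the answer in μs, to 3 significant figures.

3350 μs

Transmission delay = L/R = 6264 / 190000000 = 32.9684 μs.
Propagation delay = d/s = 994000 m / 300000000 m/s = 3313.33 μs.
Total = 3350 μs.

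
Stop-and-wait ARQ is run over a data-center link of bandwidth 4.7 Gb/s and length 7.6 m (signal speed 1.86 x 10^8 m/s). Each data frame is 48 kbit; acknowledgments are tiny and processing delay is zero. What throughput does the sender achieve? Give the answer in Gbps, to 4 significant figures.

t_tx = L/R = 48000/4700000000 = 1.02128e-05 s.
t_prop = 7.6/186000000 = 4.08602e-08 s; RTT = 8.17204e-08 s.
Cycle = t_tx + RTT = 1.02945e-05 s.
Throughput = L / cycle = 48000 / 1.02945e-05 = 4.663 Gbps.

4.663 Gbps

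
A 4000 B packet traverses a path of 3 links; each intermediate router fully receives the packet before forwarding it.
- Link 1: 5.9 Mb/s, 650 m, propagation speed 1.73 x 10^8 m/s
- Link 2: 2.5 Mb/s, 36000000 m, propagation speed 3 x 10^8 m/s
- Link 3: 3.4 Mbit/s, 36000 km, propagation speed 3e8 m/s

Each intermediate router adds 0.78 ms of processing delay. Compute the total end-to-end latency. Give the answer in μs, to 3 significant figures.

269000 μs

L = 4000 × 8 = 32000 bits.
Transmission delays (L/R per hop): 5423.73, 12800, 9411.76 μs; sum = 27635.5 μs.
Propagation delays (d/s per hop): 3.75723, 120000, 120000 μs; sum = 240004 μs.
Processing at 2 router(s): 2 × 0.78 ms = 1560 μs.
End-to-end = 269000 μs.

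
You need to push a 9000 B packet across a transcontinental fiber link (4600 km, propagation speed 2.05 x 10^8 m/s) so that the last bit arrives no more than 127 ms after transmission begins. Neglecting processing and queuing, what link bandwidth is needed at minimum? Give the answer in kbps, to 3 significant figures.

L = 72000 bits.
Propagation delay = 4600000 / 2.05e+08 = 22.439 ms.
Transmission budget = 127 − 22.439 = 104.561 ms.
R ≥ L / t_tx = 72000 bits / 0.104561 s = 689 kbps.

689 kbps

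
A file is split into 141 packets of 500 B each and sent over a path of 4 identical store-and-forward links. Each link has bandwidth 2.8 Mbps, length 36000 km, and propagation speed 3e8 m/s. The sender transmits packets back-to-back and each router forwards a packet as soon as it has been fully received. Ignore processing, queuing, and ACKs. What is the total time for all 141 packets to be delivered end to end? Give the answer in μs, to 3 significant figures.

686000 μs

Per-hop transmission t_tx = L/R = 4000/2800000 = 1428.57 μs.
Per-hop propagation t_prop = 36000000/300000000 = 120000 μs.
Pipeline fill: first packet needs 4·t_tx to clear all hops; remaining 140 packets each add one t_tx.
Total = (4+141-1)·t_tx + 4·t_prop = 144·1428.57 + 4·120000 = 686000 μs.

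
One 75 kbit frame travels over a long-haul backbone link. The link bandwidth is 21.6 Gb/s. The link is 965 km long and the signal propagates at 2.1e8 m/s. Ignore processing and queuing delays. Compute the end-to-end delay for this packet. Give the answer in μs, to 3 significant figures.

4600 μs

L = 75000 bits.
Transmission delay = L/R = 75000 / 21600000000 = 3.47222 μs.
Propagation delay = d/s = 965000 m / 210000000 m/s = 4595.24 μs.
Total = 4600 μs.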